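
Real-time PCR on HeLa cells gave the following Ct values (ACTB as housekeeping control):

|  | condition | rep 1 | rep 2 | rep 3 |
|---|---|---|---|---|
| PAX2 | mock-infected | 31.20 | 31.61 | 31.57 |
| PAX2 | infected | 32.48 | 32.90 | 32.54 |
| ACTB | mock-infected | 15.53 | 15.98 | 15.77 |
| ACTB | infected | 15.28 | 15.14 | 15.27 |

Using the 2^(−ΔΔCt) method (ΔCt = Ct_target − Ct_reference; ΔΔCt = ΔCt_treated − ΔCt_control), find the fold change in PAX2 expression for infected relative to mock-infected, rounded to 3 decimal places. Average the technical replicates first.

0.306

Mean Ct: PAX2 mock-infected 31.460; PAX2 infected 32.640; ACTB mock-infected 15.760; ACTB infected 15.230
ΔCt(mock-infected) = 31.460 − 15.760 = 15.700
ΔCt(infected) = 32.640 − 15.230 = 17.410
ΔΔCt = 17.410 − 15.700 = 1.710
Fold change = 2^(−1.710) = 0.3057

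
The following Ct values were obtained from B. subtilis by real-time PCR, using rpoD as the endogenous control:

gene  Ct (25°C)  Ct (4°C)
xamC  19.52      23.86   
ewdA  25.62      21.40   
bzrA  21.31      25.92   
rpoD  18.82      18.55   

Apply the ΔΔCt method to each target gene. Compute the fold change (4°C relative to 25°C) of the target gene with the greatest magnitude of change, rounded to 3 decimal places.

0.034

xamC: ΔΔCt = (23.86−18.55) − (19.52−18.82) = 5.31 − 0.70 = 4.61; fold change = 2^-4.61 = 0.041
ewdA: ΔΔCt = (21.40−18.55) − (25.62−18.82) = 2.85 − 6.80 = -3.95; fold change = 2^3.95 = 15.455
bzrA: ΔΔCt = (25.92−18.55) − (21.31−18.82) = 7.37 − 2.49 = 4.88; fold change = 2^-4.88 = 0.034
bzrA has the largest |ΔΔCt| = 4.88.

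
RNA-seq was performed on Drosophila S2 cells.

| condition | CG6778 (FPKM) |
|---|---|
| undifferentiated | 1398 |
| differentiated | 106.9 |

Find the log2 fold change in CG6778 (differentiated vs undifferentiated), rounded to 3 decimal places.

Fold change = 106.9 / 1398 = 0.0765
log2(0.0765) = -3.7090

-3.709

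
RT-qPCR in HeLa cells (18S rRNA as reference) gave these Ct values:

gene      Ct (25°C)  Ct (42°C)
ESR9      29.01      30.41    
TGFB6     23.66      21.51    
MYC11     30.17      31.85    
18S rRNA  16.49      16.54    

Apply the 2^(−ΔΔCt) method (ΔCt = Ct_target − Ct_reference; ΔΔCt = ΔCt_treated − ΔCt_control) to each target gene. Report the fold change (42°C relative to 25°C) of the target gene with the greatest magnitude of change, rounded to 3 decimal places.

4.595

ESR9: ΔΔCt = (30.41−16.54) − (29.01−16.49) = 13.87 − 12.52 = 1.35; fold change = 2^-1.35 = 0.392
TGFB6: ΔΔCt = (21.51−16.54) − (23.66−16.49) = 4.97 − 7.17 = -2.20; fold change = 2^2.20 = 4.595
MYC11: ΔΔCt = (31.85−16.54) − (30.17−16.49) = 15.31 − 13.68 = 1.63; fold change = 2^-1.63 = 0.323
TGFB6 has the largest |ΔΔCt| = 2.20.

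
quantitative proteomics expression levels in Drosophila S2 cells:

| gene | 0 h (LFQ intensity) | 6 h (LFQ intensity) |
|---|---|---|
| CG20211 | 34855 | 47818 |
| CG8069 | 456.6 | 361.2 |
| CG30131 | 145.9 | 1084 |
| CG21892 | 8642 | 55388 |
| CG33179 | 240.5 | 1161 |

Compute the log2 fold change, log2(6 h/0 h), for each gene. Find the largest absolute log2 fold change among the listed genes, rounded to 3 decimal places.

log2(47818/34855) = 0.456  (CG20211)
log2(361.2/456.6) = -0.338  (CG8069)
log2(1084/145.9) = 2.893  (CG30131)
log2(55388/8642) = 2.680  (CG21892)
log2(1161/240.5) = 2.271  (CG33179)
The largest magnitude belongs to CG30131.

2.893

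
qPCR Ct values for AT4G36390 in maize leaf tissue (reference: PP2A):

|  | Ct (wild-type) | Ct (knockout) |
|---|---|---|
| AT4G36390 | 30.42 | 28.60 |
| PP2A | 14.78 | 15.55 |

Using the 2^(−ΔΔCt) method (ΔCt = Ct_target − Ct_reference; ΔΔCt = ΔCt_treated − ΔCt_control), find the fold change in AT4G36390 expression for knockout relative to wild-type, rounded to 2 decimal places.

6.02

ΔCt(wild-type) = 30.420 − 14.780 = 15.640
ΔCt(knockout) = 28.600 − 15.550 = 13.050
ΔΔCt = 13.050 − 15.640 = -2.590
Fold change = 2^(−(-2.590)) = 2^2.590 = 6.021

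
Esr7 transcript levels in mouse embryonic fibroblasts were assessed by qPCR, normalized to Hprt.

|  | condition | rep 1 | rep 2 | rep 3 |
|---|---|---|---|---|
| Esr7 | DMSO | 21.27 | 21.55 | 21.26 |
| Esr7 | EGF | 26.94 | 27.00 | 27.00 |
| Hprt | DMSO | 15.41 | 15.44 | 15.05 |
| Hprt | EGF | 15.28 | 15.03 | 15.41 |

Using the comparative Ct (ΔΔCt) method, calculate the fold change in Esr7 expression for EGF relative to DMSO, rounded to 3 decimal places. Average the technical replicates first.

Mean Ct: Esr7 DMSO 21.360; Esr7 EGF 26.980; Hprt DMSO 15.300; Hprt EGF 15.240
ΔCt(DMSO) = 21.360 − 15.300 = 6.060
ΔCt(EGF) = 26.980 − 15.240 = 11.740
ΔΔCt = 11.740 − 6.060 = 5.680
Fold change = 2^(−5.680) = 0.0195

0.020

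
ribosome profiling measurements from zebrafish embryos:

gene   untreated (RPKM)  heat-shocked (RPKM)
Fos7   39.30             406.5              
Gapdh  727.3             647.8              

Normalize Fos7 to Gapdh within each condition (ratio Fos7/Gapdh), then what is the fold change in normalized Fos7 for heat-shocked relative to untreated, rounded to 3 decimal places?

11.613

Fos7/Gapdh (untreated) = 39.30 / 727.3 = 0.054035
Fos7/Gapdh (heat-shocked) = 406.5 / 647.8 = 0.62751
Fold change = 0.62751 / 0.054035 = 11.6129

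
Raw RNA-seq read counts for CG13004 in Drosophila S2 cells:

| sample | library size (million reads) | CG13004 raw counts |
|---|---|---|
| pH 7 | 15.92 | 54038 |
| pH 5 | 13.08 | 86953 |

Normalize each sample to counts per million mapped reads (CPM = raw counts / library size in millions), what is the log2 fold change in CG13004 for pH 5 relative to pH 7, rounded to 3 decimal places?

0.970

CPM(pH 7) = 54038 / 15.92 = 3394.3467
CPM(pH 5) = 86953 / 13.08 = 6647.7829
Fold change = 6647.7829 / 3394.3467 = 1.95849
log2(1.95849) = 0.9697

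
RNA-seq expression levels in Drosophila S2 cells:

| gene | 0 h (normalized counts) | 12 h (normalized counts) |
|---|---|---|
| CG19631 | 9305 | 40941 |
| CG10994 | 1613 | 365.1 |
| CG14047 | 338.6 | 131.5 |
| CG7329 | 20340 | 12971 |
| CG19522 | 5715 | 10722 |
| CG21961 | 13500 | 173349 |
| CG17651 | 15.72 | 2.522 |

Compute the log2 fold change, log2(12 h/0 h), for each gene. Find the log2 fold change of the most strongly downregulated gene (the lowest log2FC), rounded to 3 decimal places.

log2(40941/9305) = 2.137  (CG19631)
log2(365.1/1613) = -2.143  (CG10994)
log2(131.5/338.6) = -1.365  (CG14047)
log2(12971/20340) = -0.649  (CG7329)
log2(10722/5715) = 0.908  (CG19522)
log2(173349/13500) = 3.683  (CG21961)
log2(2.522/15.72) = -2.640  (CG17651)
CG17651 is most strongly downregulated.

-2.640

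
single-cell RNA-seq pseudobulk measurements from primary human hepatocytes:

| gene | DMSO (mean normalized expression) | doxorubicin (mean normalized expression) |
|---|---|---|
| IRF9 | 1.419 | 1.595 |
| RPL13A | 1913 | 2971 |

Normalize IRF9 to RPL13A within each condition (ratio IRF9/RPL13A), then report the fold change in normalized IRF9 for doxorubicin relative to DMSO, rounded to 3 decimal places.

0.724

IRF9/RPL13A (DMSO) = 1.419 / 1913 = 0.00074177
IRF9/RPL13A (doxorubicin) = 1.595 / 2971 = 0.00053686
Fold change = 0.00053686 / 0.00074177 = 0.7238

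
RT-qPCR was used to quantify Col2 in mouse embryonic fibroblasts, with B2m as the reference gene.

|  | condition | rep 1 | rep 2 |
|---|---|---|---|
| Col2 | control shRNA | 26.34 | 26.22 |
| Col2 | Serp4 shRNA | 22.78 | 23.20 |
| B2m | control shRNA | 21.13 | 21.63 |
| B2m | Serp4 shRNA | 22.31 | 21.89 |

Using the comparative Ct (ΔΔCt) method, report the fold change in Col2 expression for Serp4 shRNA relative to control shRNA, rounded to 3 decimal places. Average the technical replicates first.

16.111

Mean Ct: Col2 control shRNA 26.280; Col2 Serp4 shRNA 22.990; B2m control shRNA 21.380; B2m Serp4 shRNA 22.100
ΔCt(control shRNA) = 26.280 − 21.380 = 4.900
ΔCt(Serp4 shRNA) = 22.990 − 22.100 = 0.890
ΔΔCt = 0.890 − 4.900 = -4.010
Fold change = 2^(−(-4.010)) = 2^4.010 = 16.1113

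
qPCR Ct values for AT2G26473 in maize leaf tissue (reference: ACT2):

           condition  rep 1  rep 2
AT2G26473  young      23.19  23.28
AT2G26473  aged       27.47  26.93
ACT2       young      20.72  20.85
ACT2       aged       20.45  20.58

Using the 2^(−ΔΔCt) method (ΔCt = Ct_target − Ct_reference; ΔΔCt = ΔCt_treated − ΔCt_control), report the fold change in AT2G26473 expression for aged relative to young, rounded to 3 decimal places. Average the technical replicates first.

0.053

Mean Ct: AT2G26473 young 23.235; AT2G26473 aged 27.200; ACT2 young 20.785; ACT2 aged 20.515
ΔCt(young) = 23.235 − 20.785 = 2.450
ΔCt(aged) = 27.200 − 20.515 = 6.685
ΔΔCt = 6.685 − 2.450 = 4.235
Fold change = 2^(−4.235) = 0.0531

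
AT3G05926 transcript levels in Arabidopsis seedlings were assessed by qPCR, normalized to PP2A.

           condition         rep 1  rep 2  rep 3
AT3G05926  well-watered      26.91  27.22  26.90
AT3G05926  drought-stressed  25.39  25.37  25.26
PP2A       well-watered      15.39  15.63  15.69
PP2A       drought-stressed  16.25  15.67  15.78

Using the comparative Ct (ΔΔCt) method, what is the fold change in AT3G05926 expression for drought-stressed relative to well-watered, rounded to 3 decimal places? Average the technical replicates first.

Mean Ct: AT3G05926 well-watered 27.010; AT3G05926 drought-stressed 25.340; PP2A well-watered 15.570; PP2A drought-stressed 15.900
ΔCt(well-watered) = 27.010 − 15.570 = 11.440
ΔCt(drought-stressed) = 25.340 − 15.900 = 9.440
ΔΔCt = 9.440 − 11.440 = -2.000
Fold change = 2^(−(-2.000)) = 2^2.000 = 4.0000

4.000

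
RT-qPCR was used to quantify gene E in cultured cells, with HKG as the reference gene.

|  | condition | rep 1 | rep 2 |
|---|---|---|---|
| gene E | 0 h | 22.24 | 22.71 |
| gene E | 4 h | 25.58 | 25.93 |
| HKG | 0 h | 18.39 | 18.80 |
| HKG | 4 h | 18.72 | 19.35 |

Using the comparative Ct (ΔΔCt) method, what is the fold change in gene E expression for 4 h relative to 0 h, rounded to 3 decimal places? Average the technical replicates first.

Mean Ct: gene E 0 h 22.475; gene E 4 h 25.755; HKG 0 h 18.595; HKG 4 h 19.035
ΔCt(0 h) = 22.475 − 18.595 = 3.880
ΔCt(4 h) = 25.755 − 19.035 = 6.720
ΔΔCt = 6.720 − 3.880 = 2.840
Fold change = 2^(−2.840) = 0.1397

0.140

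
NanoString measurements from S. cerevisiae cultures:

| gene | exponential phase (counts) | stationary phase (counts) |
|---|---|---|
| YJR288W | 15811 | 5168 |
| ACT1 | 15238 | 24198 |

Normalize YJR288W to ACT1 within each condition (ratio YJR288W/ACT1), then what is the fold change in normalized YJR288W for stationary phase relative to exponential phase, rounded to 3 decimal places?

YJR288W/ACT1 (exponential phase) = 15811 / 15238 = 1.0376
YJR288W/ACT1 (stationary phase) = 5168 / 24198 = 0.21357
Fold change = 0.21357 / 1.0376 = 0.2058

0.206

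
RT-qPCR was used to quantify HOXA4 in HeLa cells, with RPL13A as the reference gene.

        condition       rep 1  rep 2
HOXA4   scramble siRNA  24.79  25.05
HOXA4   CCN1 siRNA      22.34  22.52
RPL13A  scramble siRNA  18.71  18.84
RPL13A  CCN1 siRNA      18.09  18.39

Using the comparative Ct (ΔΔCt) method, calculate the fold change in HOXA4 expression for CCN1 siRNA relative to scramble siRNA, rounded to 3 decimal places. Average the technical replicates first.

3.877

Mean Ct: HOXA4 scramble siRNA 24.920; HOXA4 CCN1 siRNA 22.430; RPL13A scramble siRNA 18.775; RPL13A CCN1 siRNA 18.240
ΔCt(scramble siRNA) = 24.920 − 18.775 = 6.145
ΔCt(CCN1 siRNA) = 22.430 − 18.240 = 4.190
ΔΔCt = 4.190 − 6.145 = -1.955
Fold change = 2^(−(-1.955)) = 2^1.955 = 3.8772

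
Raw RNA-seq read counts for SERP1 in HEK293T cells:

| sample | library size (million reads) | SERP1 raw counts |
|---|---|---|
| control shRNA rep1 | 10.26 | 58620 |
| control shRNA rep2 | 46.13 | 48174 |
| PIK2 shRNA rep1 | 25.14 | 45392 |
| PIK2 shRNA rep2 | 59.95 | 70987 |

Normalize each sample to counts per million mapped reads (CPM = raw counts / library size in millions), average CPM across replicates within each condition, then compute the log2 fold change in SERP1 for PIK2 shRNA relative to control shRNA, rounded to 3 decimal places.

CPM(control shRNA rep1) = 58620 / 10.26 = 5713.4503
CPM(control shRNA rep2) = 48174 / 46.13 = 1044.3096
CPM(PIK2 shRNA rep1) = 45392 / 25.14 = 1805.5688
CPM(PIK2 shRNA rep2) = 70987 / 59.95 = 1184.1034
mean CPM(control shRNA) = 3378.8799; mean CPM(PIK2 shRNA) = 1494.8361
Fold change = 1494.8361 / 3378.8799 = 0.44241
log2(0.44241) = -1.1766

-1.177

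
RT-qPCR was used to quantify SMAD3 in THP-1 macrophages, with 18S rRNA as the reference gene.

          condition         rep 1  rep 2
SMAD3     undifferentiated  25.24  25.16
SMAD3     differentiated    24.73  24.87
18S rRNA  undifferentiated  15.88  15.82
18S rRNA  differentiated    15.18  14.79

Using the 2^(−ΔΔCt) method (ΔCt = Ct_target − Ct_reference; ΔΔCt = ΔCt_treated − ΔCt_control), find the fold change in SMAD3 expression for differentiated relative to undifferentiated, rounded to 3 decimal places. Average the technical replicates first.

0.724

Mean Ct: SMAD3 undifferentiated 25.200; SMAD3 differentiated 24.800; 18S rRNA undifferentiated 15.850; 18S rRNA differentiated 14.985
ΔCt(undifferentiated) = 25.200 − 15.850 = 9.350
ΔCt(differentiated) = 24.800 − 14.985 = 9.815
ΔΔCt = 9.815 − 9.350 = 0.465
Fold change = 2^(−0.465) = 0.7245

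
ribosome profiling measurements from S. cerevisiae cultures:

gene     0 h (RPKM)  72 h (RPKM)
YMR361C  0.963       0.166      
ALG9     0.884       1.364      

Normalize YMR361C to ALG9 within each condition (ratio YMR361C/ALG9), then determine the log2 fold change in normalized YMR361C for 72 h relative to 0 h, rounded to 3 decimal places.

YMR361C/ALG9 (0 h) = 0.963 / 0.884 = 1.0894
YMR361C/ALG9 (72 h) = 0.166 / 1.364 = 0.1217
Fold change = 0.1217 / 1.0894 = 0.1117
log2(0.1117) = -3.1621

-3.162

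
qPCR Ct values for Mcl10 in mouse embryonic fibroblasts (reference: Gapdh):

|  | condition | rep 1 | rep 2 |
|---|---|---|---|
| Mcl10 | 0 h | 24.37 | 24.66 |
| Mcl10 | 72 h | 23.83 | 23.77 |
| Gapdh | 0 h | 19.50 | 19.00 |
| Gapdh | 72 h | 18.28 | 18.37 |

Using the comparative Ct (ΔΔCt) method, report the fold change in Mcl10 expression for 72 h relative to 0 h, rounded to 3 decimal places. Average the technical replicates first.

Mean Ct: Mcl10 0 h 24.515; Mcl10 72 h 23.800; Gapdh 0 h 19.250; Gapdh 72 h 18.325
ΔCt(0 h) = 24.515 − 19.250 = 5.265
ΔCt(72 h) = 23.800 − 18.325 = 5.475
ΔΔCt = 5.475 − 5.265 = 0.210
Fold change = 2^(−0.210) = 0.8645

0.865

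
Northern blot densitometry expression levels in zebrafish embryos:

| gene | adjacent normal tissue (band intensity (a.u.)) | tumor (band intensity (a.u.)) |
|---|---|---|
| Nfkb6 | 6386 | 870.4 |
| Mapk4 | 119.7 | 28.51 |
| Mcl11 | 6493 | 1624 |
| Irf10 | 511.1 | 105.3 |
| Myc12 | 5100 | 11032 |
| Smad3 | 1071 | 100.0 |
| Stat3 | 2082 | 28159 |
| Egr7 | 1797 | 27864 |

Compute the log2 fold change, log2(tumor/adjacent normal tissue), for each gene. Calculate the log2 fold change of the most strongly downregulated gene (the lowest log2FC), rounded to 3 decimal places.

-3.421

log2(870.4/6386) = -2.875  (Nfkb6)
log2(28.51/119.7) = -2.070  (Mapk4)
log2(1624/6493) = -1.999  (Mcl11)
log2(105.3/511.1) = -2.279  (Irf10)
log2(11032/5100) = 1.113  (Myc12)
log2(100.0/1071) = -3.421  (Smad3)
log2(28159/2082) = 3.758  (Stat3)
log2(27864/1797) = 3.955  (Egr7)
Smad3 is most strongly downregulated.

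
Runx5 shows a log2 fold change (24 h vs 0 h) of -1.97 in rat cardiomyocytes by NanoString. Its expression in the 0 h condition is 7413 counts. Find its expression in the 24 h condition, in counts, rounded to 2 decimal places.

1892.19

Fold change = 2^(-1.97) = 0.2553
24 h expression = 7413 × 0.2553 = 1892.19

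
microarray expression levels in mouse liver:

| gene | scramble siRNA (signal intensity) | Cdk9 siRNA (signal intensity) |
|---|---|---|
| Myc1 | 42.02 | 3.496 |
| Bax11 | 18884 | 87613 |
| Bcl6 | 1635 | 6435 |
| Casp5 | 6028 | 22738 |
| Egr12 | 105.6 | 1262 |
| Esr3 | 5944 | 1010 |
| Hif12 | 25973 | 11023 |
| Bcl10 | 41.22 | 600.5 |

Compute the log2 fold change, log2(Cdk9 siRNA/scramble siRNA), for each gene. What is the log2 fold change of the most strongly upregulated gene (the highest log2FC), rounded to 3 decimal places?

3.865

log2(3.496/42.02) = -3.587  (Myc1)
log2(87613/18884) = 2.214  (Bax11)
log2(6435/1635) = 1.977  (Bcl6)
log2(22738/6028) = 1.915  (Casp5)
log2(1262/105.6) = 3.579  (Egr12)
log2(1010/5944) = -2.557  (Esr3)
log2(11023/25973) = -1.236  (Hif12)
log2(600.5/41.22) = 3.865  (Bcl10)
Bcl10 is most strongly upregulated.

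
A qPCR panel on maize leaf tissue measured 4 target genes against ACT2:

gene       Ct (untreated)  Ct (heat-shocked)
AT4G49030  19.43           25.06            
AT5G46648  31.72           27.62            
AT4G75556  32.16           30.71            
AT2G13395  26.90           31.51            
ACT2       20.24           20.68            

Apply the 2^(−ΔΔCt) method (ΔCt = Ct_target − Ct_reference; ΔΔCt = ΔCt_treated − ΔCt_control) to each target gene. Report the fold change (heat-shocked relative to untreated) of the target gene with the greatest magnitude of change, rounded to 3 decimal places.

0.027

AT4G49030: ΔΔCt = (25.06−20.68) − (19.43−20.24) = 4.38 − (-0.81) = 5.19; fold change = 2^-5.19 = 0.027
AT5G46648: ΔΔCt = (27.62−20.68) − (31.72−20.24) = 6.94 − 11.48 = -4.54; fold change = 2^4.54 = 23.264
AT4G75556: ΔΔCt = (30.71−20.68) − (32.16−20.24) = 10.03 − 11.92 = -1.89; fold change = 2^1.89 = 3.706
AT2G13395: ΔΔCt = (31.51−20.68) − (26.90−20.24) = 10.83 − 6.66 = 4.17; fold change = 2^-4.17 = 0.056
AT4G49030 has the largest |ΔΔCt| = 5.19.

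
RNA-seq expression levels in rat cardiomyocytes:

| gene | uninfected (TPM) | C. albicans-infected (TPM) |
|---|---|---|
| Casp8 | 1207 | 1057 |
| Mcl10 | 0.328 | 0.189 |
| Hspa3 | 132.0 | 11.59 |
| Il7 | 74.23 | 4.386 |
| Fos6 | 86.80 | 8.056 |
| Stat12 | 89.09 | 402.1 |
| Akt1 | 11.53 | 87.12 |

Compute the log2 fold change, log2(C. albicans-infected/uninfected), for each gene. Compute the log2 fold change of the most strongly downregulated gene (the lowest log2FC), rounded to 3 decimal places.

-4.081

log2(1057/1207) = -0.191  (Casp8)
log2(0.189/0.328) = -0.795  (Mcl10)
log2(11.59/132.0) = -3.510  (Hspa3)
log2(4.386/74.23) = -4.081  (Il7)
log2(8.056/86.80) = -3.430  (Fos6)
log2(402.1/89.09) = 2.174  (Stat12)
log2(87.12/11.53) = 2.918  (Akt1)
Il7 is most strongly downregulated.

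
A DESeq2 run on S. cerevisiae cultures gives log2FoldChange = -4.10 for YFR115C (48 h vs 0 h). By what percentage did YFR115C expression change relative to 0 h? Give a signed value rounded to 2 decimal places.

-94.17%

Fold change = 2^(-4.10) = 0.0583
Percent change = (FC − 1) × 100% = (0.0583 − 1) × 100 = -94.17%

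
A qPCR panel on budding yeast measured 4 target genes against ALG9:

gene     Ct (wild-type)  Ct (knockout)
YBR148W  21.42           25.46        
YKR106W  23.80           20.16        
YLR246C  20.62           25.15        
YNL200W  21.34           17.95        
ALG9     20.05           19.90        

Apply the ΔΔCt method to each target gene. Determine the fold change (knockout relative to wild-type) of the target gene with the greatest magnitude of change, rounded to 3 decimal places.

YBR148W: ΔΔCt = (25.46−19.90) − (21.42−20.05) = 5.56 − 1.37 = 4.19; fold change = 2^-4.19 = 0.055
YKR106W: ΔΔCt = (20.16−19.90) − (23.80−20.05) = 0.26 − 3.75 = -3.49; fold change = 2^3.49 = 11.236
YLR246C: ΔΔCt = (25.15−19.90) − (20.62−20.05) = 5.25 − 0.57 = 4.68; fold change = 2^-4.68 = 0.039
YNL200W: ΔΔCt = (17.95−19.90) − (21.34−20.05) = -1.95 − 1.29 = -3.24; fold change = 2^3.24 = 9.448
YLR246C has the largest |ΔΔCt| = 4.68.

0.039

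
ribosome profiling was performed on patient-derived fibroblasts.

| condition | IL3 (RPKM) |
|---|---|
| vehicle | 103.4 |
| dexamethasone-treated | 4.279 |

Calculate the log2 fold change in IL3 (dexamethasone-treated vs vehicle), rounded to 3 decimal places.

Fold change = 4.279 / 103.4 = 0.0414
log2(0.0414) = -4.5948

-4.595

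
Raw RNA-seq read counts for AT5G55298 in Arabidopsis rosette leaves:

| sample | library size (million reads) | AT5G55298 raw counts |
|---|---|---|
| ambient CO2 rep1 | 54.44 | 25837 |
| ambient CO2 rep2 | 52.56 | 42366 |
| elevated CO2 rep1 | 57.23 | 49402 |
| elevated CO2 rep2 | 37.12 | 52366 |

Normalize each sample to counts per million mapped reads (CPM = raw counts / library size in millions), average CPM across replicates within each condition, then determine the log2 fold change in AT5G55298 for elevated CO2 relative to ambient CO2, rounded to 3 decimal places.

CPM(ambient CO2 rep1) = 25837 / 54.44 = 474.5959
CPM(ambient CO2 rep2) = 42366 / 52.56 = 806.0502
CPM(elevated CO2 rep1) = 49402 / 57.23 = 863.2186
CPM(elevated CO2 rep2) = 52366 / 37.12 = 1410.7220
mean CPM(ambient CO2) = 640.3231; mean CPM(elevated CO2) = 1136.9703
Fold change = 1136.9703 / 640.3231 = 1.77562
log2(1.77562) = 0.8283

0.828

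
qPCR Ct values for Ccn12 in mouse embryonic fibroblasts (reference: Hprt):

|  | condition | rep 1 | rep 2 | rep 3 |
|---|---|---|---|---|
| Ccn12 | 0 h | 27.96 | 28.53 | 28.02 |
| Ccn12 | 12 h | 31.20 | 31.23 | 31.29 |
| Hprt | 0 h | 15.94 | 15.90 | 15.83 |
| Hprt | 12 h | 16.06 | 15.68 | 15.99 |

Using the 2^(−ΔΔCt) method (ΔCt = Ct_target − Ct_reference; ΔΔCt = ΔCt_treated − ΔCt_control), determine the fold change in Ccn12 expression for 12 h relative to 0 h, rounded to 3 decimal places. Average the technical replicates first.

Mean Ct: Ccn12 0 h 28.170; Ccn12 12 h 31.240; Hprt 0 h 15.890; Hprt 12 h 15.910
ΔCt(0 h) = 28.170 − 15.890 = 12.280
ΔCt(12 h) = 31.240 − 15.910 = 15.330
ΔΔCt = 15.330 − 12.280 = 3.050
Fold change = 2^(−3.050) = 0.1207

0.121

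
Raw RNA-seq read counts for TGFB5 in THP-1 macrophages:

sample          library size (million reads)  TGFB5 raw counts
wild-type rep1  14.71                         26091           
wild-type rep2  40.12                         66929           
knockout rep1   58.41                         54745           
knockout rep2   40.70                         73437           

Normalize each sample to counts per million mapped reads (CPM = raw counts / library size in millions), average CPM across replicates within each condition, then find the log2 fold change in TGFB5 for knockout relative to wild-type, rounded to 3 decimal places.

CPM(wild-type rep1) = 26091 / 14.71 = 1773.6914
CPM(wild-type rep2) = 66929 / 40.12 = 1668.2203
CPM(knockout rep1) = 54745 / 58.41 = 937.2539
CPM(knockout rep2) = 73437 / 40.70 = 1804.3489
mean CPM(wild-type) = 1720.9559; mean CPM(knockout) = 1370.8014
Fold change = 1370.8014 / 1720.9559 = 0.79653
log2(0.79653) = -0.3282

-0.328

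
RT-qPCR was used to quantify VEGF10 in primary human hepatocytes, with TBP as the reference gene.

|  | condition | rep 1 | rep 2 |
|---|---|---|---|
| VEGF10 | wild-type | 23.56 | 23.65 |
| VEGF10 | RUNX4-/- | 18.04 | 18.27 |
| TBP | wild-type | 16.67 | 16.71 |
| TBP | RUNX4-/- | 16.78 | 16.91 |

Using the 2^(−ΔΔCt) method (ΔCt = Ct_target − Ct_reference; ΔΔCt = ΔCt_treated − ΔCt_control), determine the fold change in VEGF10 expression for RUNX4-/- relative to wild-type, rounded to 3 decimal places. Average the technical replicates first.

48.671

Mean Ct: VEGF10 wild-type 23.605; VEGF10 RUNX4-/- 18.155; TBP wild-type 16.690; TBP RUNX4-/- 16.845
ΔCt(wild-type) = 23.605 − 16.690 = 6.915
ΔCt(RUNX4-/-) = 18.155 − 16.845 = 1.310
ΔΔCt = 1.310 − 6.915 = -5.605
Fold change = 2^(−(-5.605)) = 2^5.605 = 48.6713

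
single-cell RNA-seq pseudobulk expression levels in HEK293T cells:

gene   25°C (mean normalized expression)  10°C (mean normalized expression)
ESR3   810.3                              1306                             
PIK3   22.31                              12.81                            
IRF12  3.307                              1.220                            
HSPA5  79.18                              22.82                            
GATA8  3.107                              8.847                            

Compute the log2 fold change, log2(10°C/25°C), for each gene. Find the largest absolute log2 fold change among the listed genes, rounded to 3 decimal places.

log2(1306/810.3) = 0.689  (ESR3)
log2(12.81/22.31) = -0.800  (PIK3)
log2(1.220/3.307) = -1.439  (IRF12)
log2(22.82/79.18) = -1.795  (HSPA5)
log2(8.847/3.107) = 1.510  (GATA8)
The largest magnitude belongs to HSPA5.

1.795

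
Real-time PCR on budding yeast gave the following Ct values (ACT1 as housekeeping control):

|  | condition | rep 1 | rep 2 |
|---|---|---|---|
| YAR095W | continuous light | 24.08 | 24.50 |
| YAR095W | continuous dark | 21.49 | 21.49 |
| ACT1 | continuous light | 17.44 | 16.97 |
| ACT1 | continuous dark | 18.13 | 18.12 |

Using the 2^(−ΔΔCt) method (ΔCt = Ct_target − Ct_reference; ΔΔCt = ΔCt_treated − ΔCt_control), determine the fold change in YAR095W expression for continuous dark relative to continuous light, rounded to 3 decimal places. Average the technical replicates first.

13.177

Mean Ct: YAR095W continuous light 24.290; YAR095W continuous dark 21.490; ACT1 continuous light 17.205; ACT1 continuous dark 18.125
ΔCt(continuous light) = 24.290 − 17.205 = 7.085
ΔCt(continuous dark) = 21.490 − 18.125 = 3.365
ΔΔCt = 3.365 − 7.085 = -3.720
Fold change = 2^(−(-3.720)) = 2^3.720 = 13.1775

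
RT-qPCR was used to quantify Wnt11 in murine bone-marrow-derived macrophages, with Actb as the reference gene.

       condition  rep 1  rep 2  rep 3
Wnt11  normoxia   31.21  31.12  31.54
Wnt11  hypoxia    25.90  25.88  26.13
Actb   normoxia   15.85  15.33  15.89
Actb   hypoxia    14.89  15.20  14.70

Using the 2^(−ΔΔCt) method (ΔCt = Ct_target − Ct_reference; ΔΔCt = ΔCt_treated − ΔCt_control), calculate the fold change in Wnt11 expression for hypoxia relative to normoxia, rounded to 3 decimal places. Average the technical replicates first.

Mean Ct: Wnt11 normoxia 31.290; Wnt11 hypoxia 25.970; Actb normoxia 15.690; Actb hypoxia 14.930
ΔCt(normoxia) = 31.290 − 15.690 = 15.600
ΔCt(hypoxia) = 25.970 − 14.930 = 11.040
ΔΔCt = 11.040 − 15.600 = -4.560
Fold change = 2^(−(-4.560)) = 2^4.560 = 23.5883

23.588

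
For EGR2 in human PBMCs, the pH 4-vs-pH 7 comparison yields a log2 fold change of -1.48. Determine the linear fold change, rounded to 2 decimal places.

Fold change = 2^(-1.48) = 0.358
That is, EGR2 drops to 35.8% of the pH 7 level.

0.36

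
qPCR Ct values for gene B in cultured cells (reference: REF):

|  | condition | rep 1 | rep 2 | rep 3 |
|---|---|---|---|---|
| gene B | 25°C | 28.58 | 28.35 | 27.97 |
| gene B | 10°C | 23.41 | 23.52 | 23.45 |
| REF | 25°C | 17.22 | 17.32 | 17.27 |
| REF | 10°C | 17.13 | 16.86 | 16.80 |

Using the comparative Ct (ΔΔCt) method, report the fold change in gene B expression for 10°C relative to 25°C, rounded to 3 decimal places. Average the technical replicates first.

22.627

Mean Ct: gene B 25°C 28.300; gene B 10°C 23.460; REF 25°C 17.270; REF 10°C 16.930
ΔCt(25°C) = 28.300 − 17.270 = 11.030
ΔCt(10°C) = 23.460 − 16.930 = 6.530
ΔΔCt = 6.530 − 11.030 = -4.500
Fold change = 2^(−(-4.500)) = 2^4.500 = 22.6274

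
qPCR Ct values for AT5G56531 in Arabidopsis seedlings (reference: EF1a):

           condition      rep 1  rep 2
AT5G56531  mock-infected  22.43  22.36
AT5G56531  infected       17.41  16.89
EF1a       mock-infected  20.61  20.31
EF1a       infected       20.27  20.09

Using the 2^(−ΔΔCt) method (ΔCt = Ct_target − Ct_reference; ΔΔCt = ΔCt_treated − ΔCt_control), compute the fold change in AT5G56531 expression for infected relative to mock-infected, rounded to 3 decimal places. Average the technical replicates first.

31.233

Mean Ct: AT5G56531 mock-infected 22.395; AT5G56531 infected 17.150; EF1a mock-infected 20.460; EF1a infected 20.180
ΔCt(mock-infected) = 22.395 − 20.460 = 1.935
ΔCt(infected) = 17.150 − 20.180 = -3.030
ΔΔCt = -3.030 − 1.935 = -4.965
Fold change = 2^(−(-4.965)) = 2^4.965 = 31.2330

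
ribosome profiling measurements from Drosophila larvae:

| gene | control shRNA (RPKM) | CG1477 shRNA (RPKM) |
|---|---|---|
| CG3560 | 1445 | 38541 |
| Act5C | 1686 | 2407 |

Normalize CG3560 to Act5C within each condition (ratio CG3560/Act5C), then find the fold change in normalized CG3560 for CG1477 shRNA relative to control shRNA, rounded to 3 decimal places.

18.683

CG3560/Act5C (control shRNA) = 1445 / 1686 = 0.85706
CG3560/Act5C (CG1477 shRNA) = 38541 / 2407 = 16.012
Fold change = 16.012 / 0.85706 = 18.6826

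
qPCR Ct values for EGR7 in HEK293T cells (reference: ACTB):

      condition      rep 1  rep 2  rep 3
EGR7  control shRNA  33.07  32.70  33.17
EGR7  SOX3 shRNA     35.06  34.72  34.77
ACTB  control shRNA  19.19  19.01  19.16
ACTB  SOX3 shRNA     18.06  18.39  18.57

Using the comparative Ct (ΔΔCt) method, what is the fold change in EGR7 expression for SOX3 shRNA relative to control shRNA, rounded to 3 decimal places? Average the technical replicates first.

Mean Ct: EGR7 control shRNA 32.980; EGR7 SOX3 shRNA 34.850; ACTB control shRNA 19.120; ACTB SOX3 shRNA 18.340
ΔCt(control shRNA) = 32.980 − 19.120 = 13.860
ΔCt(SOX3 shRNA) = 34.850 − 18.340 = 16.510
ΔΔCt = 16.510 − 13.860 = 2.650
Fold change = 2^(−2.650) = 0.1593

0.159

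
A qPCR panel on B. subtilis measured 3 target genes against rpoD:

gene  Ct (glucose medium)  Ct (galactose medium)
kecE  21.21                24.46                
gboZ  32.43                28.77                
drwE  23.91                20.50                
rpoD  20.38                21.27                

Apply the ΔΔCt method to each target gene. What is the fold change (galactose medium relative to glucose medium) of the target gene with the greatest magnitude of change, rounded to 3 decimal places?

23.425

kecE: ΔΔCt = (24.46−21.27) − (21.21−20.38) = 3.19 − 0.83 = 2.36; fold change = 2^-2.36 = 0.195
gboZ: ΔΔCt = (28.77−21.27) − (32.43−20.38) = 7.50 − 12.05 = -4.55; fold change = 2^4.55 = 23.425
drwE: ΔΔCt = (20.50−21.27) − (23.91−20.38) = -0.77 − 3.53 = -4.30; fold change = 2^4.30 = 19.698
gboZ has the largest |ΔΔCt| = 4.55.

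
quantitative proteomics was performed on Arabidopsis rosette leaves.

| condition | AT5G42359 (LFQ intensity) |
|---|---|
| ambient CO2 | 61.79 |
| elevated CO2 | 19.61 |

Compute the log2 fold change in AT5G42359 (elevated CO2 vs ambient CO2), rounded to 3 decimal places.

-1.656

Fold change = 19.61 / 61.79 = 0.3174
log2(0.3174) = -1.6558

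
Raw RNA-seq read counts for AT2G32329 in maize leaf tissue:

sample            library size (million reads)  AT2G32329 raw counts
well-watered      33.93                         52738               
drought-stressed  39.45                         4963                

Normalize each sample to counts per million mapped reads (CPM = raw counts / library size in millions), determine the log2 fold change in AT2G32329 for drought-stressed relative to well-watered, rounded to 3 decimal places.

CPM(well-watered) = 52738 / 33.93 = 1554.3177
CPM(drought-stressed) = 4963 / 39.45 = 125.8048
Fold change = 125.8048 / 1554.3177 = 0.08094
log2(0.08094) = -3.6270

-3.627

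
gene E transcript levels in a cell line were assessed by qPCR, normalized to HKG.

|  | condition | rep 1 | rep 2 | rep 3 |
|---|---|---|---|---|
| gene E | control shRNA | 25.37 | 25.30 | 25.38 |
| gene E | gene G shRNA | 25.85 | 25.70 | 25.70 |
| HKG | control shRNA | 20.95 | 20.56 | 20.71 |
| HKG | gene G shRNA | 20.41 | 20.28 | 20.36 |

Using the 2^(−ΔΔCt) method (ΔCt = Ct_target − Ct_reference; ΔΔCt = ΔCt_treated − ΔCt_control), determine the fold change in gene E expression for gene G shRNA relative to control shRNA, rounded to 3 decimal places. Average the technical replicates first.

0.578

Mean Ct: gene E control shRNA 25.350; gene E gene G shRNA 25.750; HKG control shRNA 20.740; HKG gene G shRNA 20.350
ΔCt(control shRNA) = 25.350 − 20.740 = 4.610
ΔCt(gene G shRNA) = 25.750 − 20.350 = 5.400
ΔΔCt = 5.400 − 4.610 = 0.790
Fold change = 2^(−0.790) = 0.5783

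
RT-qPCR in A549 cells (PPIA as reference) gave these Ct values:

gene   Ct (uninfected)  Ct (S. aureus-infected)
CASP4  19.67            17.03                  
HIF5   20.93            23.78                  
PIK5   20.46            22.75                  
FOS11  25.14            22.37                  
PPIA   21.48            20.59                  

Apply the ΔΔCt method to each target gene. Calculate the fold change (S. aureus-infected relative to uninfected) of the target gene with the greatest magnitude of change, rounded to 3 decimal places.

CASP4: ΔΔCt = (17.03−20.59) − (19.67−21.48) = -3.56 − (-1.81) = -1.75; fold change = 2^1.75 = 3.364
HIF5: ΔΔCt = (23.78−20.59) − (20.93−21.48) = 3.19 − (-0.55) = 3.74; fold change = 2^-3.74 = 0.075
PIK5: ΔΔCt = (22.75−20.59) − (20.46−21.48) = 2.16 − (-1.02) = 3.18; fold change = 2^-3.18 = 0.110
FOS11: ΔΔCt = (22.37−20.59) − (25.14−21.48) = 1.78 − 3.66 = -1.88; fold change = 2^1.88 = 3.681
HIF5 has the largest |ΔΔCt| = 3.74.

0.075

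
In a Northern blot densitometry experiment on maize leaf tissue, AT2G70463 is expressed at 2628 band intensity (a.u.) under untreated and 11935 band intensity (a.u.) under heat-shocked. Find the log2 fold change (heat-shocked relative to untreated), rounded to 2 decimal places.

Fold change = 11935 / 2628 = 4.5415
log2(4.5415) = 2.183

2.18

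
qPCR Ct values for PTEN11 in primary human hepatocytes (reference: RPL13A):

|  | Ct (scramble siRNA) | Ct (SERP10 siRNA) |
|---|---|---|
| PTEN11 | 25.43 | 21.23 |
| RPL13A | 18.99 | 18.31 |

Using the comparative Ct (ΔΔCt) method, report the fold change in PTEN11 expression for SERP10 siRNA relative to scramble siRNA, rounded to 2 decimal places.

11.47

ΔCt(scramble siRNA) = 25.430 − 18.990 = 6.440
ΔCt(SERP10 siRNA) = 21.230 − 18.310 = 2.920
ΔΔCt = 2.920 − 6.440 = -3.520
Fold change = 2^(−(-3.520)) = 2^3.520 = 11.472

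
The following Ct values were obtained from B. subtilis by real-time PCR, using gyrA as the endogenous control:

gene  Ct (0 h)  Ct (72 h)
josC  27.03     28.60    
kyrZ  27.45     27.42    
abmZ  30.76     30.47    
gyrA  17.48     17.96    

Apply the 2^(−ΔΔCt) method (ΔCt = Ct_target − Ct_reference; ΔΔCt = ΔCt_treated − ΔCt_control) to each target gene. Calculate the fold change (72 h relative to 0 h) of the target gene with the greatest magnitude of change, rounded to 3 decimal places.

josC: ΔΔCt = (28.60−17.96) − (27.03−17.48) = 10.64 − 9.55 = 1.09; fold change = 2^-1.09 = 0.470
kyrZ: ΔΔCt = (27.42−17.96) − (27.45−17.48) = 9.46 − 9.97 = -0.51; fold change = 2^0.51 = 1.424
abmZ: ΔΔCt = (30.47−17.96) − (30.76−17.48) = 12.51 − 13.28 = -0.77; fold change = 2^0.77 = 1.705
josC has the largest |ΔΔCt| = 1.09.

0.470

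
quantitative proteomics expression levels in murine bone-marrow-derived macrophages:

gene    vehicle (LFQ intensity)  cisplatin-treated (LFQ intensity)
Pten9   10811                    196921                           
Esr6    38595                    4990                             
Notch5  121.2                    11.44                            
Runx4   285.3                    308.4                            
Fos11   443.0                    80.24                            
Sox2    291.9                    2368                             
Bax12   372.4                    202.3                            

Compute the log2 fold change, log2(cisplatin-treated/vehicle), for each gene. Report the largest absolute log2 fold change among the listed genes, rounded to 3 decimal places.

4.187

log2(196921/10811) = 4.187  (Pten9)
log2(4990/38595) = -2.951  (Esr6)
log2(11.44/121.2) = -3.405  (Notch5)
log2(308.4/285.3) = 0.112  (Runx4)
log2(80.24/443.0) = -2.465  (Fos11)
log2(2368/291.9) = 3.020  (Sox2)
log2(202.3/372.4) = -0.880  (Bax12)
The largest magnitude belongs to Pten9.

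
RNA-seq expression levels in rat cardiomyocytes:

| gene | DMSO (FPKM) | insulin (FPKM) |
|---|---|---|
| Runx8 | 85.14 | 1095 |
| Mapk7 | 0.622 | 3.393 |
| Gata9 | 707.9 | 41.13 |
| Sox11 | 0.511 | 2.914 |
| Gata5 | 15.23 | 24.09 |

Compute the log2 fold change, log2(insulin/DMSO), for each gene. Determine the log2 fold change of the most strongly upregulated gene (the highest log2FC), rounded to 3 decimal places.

3.685

log2(1095/85.14) = 3.685  (Runx8)
log2(3.393/0.622) = 2.448  (Mapk7)
log2(41.13/707.9) = -4.105  (Gata9)
log2(2.914/0.511) = 2.512  (Sox11)
log2(24.09/15.23) = 0.662  (Gata5)
Runx8 is most strongly upregulated.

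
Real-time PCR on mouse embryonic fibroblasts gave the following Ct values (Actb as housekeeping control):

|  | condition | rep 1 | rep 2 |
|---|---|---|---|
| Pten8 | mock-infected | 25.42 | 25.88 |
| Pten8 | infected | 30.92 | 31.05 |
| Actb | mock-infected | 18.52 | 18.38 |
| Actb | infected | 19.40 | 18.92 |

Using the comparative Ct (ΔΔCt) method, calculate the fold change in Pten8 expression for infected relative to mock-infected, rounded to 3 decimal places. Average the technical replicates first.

Mean Ct: Pten8 mock-infected 25.650; Pten8 infected 30.985; Actb mock-infected 18.450; Actb infected 19.160
ΔCt(mock-infected) = 25.650 − 18.450 = 7.200
ΔCt(infected) = 30.985 − 19.160 = 11.825
ΔΔCt = 11.825 − 7.200 = 4.625
Fold change = 2^(−4.625) = 0.0405

0.041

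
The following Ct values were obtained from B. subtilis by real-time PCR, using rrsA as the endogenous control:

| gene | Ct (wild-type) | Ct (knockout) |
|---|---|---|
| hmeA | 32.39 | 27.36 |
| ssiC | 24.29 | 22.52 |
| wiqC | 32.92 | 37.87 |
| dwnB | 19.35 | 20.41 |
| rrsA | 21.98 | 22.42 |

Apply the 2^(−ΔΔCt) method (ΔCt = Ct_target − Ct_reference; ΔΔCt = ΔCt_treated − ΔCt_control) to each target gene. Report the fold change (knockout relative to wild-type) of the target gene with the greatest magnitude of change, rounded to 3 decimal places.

hmeA: ΔΔCt = (27.36−22.42) − (32.39−21.98) = 4.94 − 10.41 = -5.47; fold change = 2^5.47 = 44.324
ssiC: ΔΔCt = (22.52−22.42) − (24.29−21.98) = 0.10 − 2.31 = -2.21; fold change = 2^2.21 = 4.627
wiqC: ΔΔCt = (37.87−22.42) − (32.92−21.98) = 15.45 − 10.94 = 4.51; fold change = 2^-4.51 = 0.044
dwnB: ΔΔCt = (20.41−22.42) − (19.35−21.98) = -2.01 − (-2.63) = 0.62; fold change = 2^-0.62 = 0.651
hmeA has the largest |ΔΔCt| = 5.47.

44.324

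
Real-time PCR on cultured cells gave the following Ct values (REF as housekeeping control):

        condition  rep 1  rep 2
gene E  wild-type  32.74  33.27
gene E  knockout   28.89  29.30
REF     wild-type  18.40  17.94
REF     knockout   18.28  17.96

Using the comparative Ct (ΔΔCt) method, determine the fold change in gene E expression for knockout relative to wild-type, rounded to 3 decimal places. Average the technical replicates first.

Mean Ct: gene E wild-type 33.005; gene E knockout 29.095; REF wild-type 18.170; REF knockout 18.120
ΔCt(wild-type) = 33.005 − 18.170 = 14.835
ΔCt(knockout) = 29.095 − 18.120 = 10.975
ΔΔCt = 10.975 − 14.835 = -3.860
Fold change = 2^(−(-3.860)) = 2^3.860 = 14.5203

14.520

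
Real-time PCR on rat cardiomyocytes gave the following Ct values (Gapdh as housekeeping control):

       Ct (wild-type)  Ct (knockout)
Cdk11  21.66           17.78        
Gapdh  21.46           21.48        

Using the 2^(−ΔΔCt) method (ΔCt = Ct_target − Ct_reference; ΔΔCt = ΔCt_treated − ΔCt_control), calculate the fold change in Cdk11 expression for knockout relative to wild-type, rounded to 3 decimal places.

ΔCt(wild-type) = 21.660 − 21.460 = 0.200
ΔCt(knockout) = 17.780 − 21.480 = -3.700
ΔΔCt = -3.700 − 0.200 = -3.900
Fold change = 2^(−(-3.900)) = 2^3.900 = 14.9285

14.929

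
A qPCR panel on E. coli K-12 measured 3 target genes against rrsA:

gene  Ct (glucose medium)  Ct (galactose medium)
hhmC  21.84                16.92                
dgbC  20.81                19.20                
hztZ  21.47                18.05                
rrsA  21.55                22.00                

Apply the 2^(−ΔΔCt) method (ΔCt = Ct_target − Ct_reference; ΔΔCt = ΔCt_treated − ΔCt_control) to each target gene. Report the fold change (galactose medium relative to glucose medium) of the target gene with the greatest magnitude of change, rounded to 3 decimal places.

hhmC: ΔΔCt = (16.92−22.00) − (21.84−21.55) = -5.08 − 0.29 = -5.37; fold change = 2^5.37 = 41.355
dgbC: ΔΔCt = (19.20−22.00) − (20.81−21.55) = -2.80 − (-0.74) = -2.06; fold change = 2^2.06 = 4.170
hztZ: ΔΔCt = (18.05−22.00) − (21.47−21.55) = -3.95 − (-0.08) = -3.87; fold change = 2^3.87 = 14.621
hhmC has the largest |ΔΔCt| = 5.37.

41.355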